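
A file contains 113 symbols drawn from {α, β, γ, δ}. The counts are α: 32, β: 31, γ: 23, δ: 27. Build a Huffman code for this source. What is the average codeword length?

2 bits/symbol

Probabilities are the counts divided by 113.
Repeatedly combine the two least-probable nodes; the expected code length is the sum of the merged weights.
merge 23/113 + 27/113 → 50/113
merge 31/113 + 32/113 → 63/113
merge 50/113 + 63/113 → 1
L = 50/113 + 63/113 + 1 = 2 bits/symbol.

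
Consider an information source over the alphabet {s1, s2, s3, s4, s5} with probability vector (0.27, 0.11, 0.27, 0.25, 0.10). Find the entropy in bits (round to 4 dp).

2.2025 bits

H = −Σ pᵢ log₂ pᵢ.
−0.27·log₂(0.27) = 0.5100
−0.11·log₂(0.11) = 0.3503
−0.27·log₂(0.27) = 0.5100
−0.25·log₂(0.25) = 0.5000
−0.10·log₂(0.10) = 0.3322
Sum ≈ 2.2025 → 2.2025 bits.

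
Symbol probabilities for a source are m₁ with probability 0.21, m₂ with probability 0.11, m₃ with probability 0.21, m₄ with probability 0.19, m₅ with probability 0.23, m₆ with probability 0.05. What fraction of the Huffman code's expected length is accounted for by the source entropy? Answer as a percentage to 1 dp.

Entropy H = −Σ p log₂ p ≈ 2.4549 bits.
Huffman merges: 1/20+11/100→4/25; 4/25+19/100→7/20; 21/100+21/100→21/50; 23/100+7/20→29/50; 21/50+29/50→1. L = 251/100 ≈ 2.5100.
Efficiency = H/L = 2.4549/2.5100 = 97.8%.

97.8%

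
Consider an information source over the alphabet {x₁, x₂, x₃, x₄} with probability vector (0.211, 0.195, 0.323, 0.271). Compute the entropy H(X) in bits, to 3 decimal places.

1.971 bits

H = −Σ pᵢ log₂ pᵢ.
−0.211·log₂(0.211) = 0.4736
−0.195·log₂(0.195) = 0.4599
−0.323·log₂(0.323) = 0.5266
−0.271·log₂(0.271) = 0.5105
Sum ≈ 1.9706 → 1.971 bits.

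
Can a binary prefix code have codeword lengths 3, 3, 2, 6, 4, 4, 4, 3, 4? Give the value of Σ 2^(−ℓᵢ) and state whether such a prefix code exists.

With common denominator 2^6 = 64: Σ 2^(−ℓᵢ) = 8/64 + 8/64 + 16/64 + 1/64 + 4/64 + 4/64 + 4/64 + 8/64 + 4/64 = 57/64 = 0.890625.
Kraft's inequality requires Σ ≤ 1; here Σ = 0.890625 ≤ 1, so such a prefix code exists.

0.890625; yes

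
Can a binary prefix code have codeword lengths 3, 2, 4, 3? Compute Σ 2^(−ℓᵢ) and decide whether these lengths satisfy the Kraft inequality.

0.5625; yes

With common denominator 2^4 = 16: Σ 2^(−ℓᵢ) = 2/16 + 4/16 + 1/16 + 2/16 = 9/16 = 0.5625.
Kraft's inequality requires Σ ≤ 1; here Σ = 0.5625 ≤ 1, so such a prefix code exists.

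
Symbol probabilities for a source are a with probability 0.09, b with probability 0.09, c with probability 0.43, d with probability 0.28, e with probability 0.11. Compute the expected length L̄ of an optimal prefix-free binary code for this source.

2.04 bits/symbol

Repeatedly combine the two least-probable nodes; the expected code length is the sum of the merged weights.
merge 9/100 + 9/100 → 9/50
merge 11/100 + 9/50 → 29/100
merge 7/25 + 29/100 → 57/100
merge 43/100 + 57/100 → 1
L = 9/50 + 29/100 + 57/100 + 1 = 51/25 = 2.04 bits/symbol.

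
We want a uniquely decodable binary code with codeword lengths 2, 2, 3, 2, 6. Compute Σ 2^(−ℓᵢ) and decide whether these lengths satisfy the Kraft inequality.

With common denominator 2^6 = 64: Σ 2^(−ℓᵢ) = 16/64 + 16/64 + 8/64 + 16/64 + 1/64 = 57/64 = 0.890625.
Kraft's inequality requires Σ ≤ 1; here Σ = 0.890625 ≤ 1, so such a prefix code exists.

0.890625; yes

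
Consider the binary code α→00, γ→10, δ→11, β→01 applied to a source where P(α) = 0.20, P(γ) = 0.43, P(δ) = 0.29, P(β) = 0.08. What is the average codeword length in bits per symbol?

2 bits/symbol

L̄ = Σ pᵢ·ℓᵢ = 0.20·2 + 0.43·2 + 0.29·2 + 0.08·2 = 2 bits/symbol.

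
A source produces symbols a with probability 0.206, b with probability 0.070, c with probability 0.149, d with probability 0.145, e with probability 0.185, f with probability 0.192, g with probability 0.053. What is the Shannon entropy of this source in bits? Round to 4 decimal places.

2.6834 bits

H = −Σ pᵢ log₂ pᵢ.
−0.206·log₂(0.206) = 0.4695
−0.070·log₂(0.070) = 0.2686
−0.149·log₂(0.149) = 0.4092
−0.145·log₂(0.145) = 0.4040
−0.185·log₂(0.185) = 0.4504
−0.192·log₂(0.192) = 0.4571
−0.053·log₂(0.053) = 0.2246
Sum ≈ 2.6834 → 2.6834 bits.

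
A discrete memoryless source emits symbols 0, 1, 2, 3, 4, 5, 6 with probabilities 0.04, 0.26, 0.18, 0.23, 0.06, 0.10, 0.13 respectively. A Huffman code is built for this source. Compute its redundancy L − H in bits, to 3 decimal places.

0.028 bits

Entropy H = −Σ p log₂ p ≈ 2.5824 bits.
Huffman merges: 1/25+3/50→1/10; 1/10+1/10→1/5; 13/100+9/50→31/100; 1/5+23/100→43/100; 13/50+31/100→57/100; 43/100+57/100→1. L = 261/100 ≈ 2.6100.
L − H = 2.6100 − 2.5824 = 0.028 bits.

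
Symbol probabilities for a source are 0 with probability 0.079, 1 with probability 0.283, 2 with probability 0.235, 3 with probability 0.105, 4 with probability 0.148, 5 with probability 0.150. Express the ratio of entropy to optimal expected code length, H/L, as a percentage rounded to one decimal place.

98.9%

Entropy H = −Σ p log₂ p ≈ 2.4555 bits.
Huffman merges: 79/1000+21/200→23/125; 37/250+3/20→149/500; 23/125+47/200→419/1000; 283/1000+149/500→581/1000; 419/1000+581/1000→1. L = 1241/500 ≈ 2.4820.
Efficiency = H/L = 2.4555/2.4820 = 98.9%.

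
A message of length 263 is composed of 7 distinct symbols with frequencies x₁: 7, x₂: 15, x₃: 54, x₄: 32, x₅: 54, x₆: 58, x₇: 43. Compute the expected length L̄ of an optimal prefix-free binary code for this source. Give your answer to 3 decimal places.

Probabilities are the counts divided by 263.
Repeatedly combine the two least-probable nodes; the expected code length is the sum of the merged weights.
merge 7/263 + 15/263 → 22/263
merge 22/263 + 32/263 → 54/263
merge 43/263 + 54/263 → 97/263
merge 54/263 + 54/263 → 108/263
merge 58/263 + 97/263 → 155/263
merge 108/263 + 155/263 → 1
L = 22/263 + 54/263 + 97/263 + 108/263 + 155/263 + 1 = 699/263 ≈ 2.658 bits/symbol.

2.658 bits/symbol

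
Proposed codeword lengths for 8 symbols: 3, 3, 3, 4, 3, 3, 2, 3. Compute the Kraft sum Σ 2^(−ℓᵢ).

1.0625

With common denominator 2^4 = 16: Σ 2^(−ℓᵢ) = 2/16 + 2/16 + 2/16 + 1/16 + 2/16 + 2/16 + 4/16 + 2/16 = 17/16 = 1.0625.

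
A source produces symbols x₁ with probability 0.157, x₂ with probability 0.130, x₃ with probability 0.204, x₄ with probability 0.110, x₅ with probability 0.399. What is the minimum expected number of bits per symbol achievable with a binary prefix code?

Repeatedly combine the two least-probable nodes; the expected code length is the sum of the merged weights.
merge 11/100 + 13/100 → 6/25
merge 157/1000 + 51/250 → 361/1000
merge 6/25 + 361/1000 → 601/1000
merge 399/1000 + 601/1000 → 1
L = 6/25 + 361/1000 + 601/1000 + 1 = 1101/500 = 2.202 bits/symbol.

2.202 bits/symbol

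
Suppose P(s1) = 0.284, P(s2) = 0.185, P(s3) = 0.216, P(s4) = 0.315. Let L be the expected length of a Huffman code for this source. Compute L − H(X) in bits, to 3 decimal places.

0.031 bits

Entropy H = −Σ p log₂ p ≈ 1.9686 bits.
Huffman merges: 37/200+27/125→401/1000; 71/250+63/200→599/1000; 401/1000+599/1000→1. L = 2 ≈ 2.0000.
L − H = 2.0000 − 1.9686 = 0.031 bits.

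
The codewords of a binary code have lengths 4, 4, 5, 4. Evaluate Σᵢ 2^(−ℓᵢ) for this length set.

With common denominator 2^5 = 32: Σ 2^(−ℓᵢ) = 2/32 + 2/32 + 1/32 + 2/32 = 7/32 = 0.21875.

0.21875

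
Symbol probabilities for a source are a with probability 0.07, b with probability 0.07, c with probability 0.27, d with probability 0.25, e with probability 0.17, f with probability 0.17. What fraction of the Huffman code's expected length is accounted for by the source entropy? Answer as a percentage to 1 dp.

Entropy H = −Σ p log₂ p ≈ 2.4163 bits.
Huffman merges: 7/100+7/100→7/50; 7/50+17/100→31/100; 17/100+1/4→21/50; 27/100+31/100→29/50; 21/50+29/50→1. L = 49/20 ≈ 2.4500.
Efficiency = H/L = 2.4163/2.4500 = 98.6%.

98.6%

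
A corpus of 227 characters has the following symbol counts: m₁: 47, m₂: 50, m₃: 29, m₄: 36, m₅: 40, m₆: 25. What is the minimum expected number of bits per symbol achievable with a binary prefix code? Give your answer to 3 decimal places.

Probabilities are the counts divided by 227.
Repeatedly combine the two least-probable nodes; the expected code length is the sum of the merged weights.
merge 25/227 + 29/227 → 54/227
merge 36/227 + 40/227 → 76/227
merge 47/227 + 50/227 → 97/227
merge 54/227 + 76/227 → 130/227
merge 97/227 + 130/227 → 1
L = 54/227 + 76/227 + 97/227 + 130/227 + 1 = 584/227 ≈ 2.573 bits/symbol.

2.573 bits/symbol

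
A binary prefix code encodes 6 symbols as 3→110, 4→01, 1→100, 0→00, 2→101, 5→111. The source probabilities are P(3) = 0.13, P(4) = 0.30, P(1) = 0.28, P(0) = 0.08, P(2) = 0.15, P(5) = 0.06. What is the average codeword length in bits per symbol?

2.62 bits/symbol

L̄ = Σ pᵢ·ℓᵢ = 0.13·3 + 0.30·2 + 0.28·3 + 0.08·2 + 0.15·3 + 0.06·3 = 2.62 bits/symbol.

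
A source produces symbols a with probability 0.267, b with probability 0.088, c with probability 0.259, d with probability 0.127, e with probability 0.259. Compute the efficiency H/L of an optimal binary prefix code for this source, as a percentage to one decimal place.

99.5%

Entropy H = −Σ p log₂ p ≈ 2.2049 bits.
Huffman merges: 11/125+127/1000→43/200; 43/200+259/1000→237/500; 259/1000+267/1000→263/500; 237/500+263/500→1. L = 443/200 ≈ 2.2150.
Efficiency = H/L = 2.2049/2.2150 = 99.5%.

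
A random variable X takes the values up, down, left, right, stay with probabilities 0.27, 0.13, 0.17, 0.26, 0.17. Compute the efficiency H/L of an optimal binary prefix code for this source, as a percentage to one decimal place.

Entropy H = −Σ p log₂ p ≈ 2.2671 bits.
Huffman merges: 13/100+17/100→3/10; 17/100+13/50→43/100; 27/100+3/10→57/100; 43/100+57/100→1. L = 23/10 ≈ 2.3000.
Efficiency = H/L = 2.2671/2.3000 = 98.6%.

98.6%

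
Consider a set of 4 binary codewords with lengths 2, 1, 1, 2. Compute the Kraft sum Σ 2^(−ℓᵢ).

1.5

With common denominator 2^2 = 4: Σ 2^(−ℓᵢ) = 1/4 + 2/4 + 2/4 + 1/4 = 6/4 = 1.5.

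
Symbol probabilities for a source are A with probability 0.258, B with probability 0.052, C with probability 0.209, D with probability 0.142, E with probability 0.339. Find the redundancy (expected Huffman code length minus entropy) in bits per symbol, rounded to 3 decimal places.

Entropy H = −Σ p log₂ p ≈ 2.1270 bits.
Huffman merges: 13/250+71/500→97/500; 97/500+209/1000→403/1000; 129/500+339/1000→597/1000; 403/1000+597/1000→1. L = 1097/500 ≈ 2.1940.
L − H = 2.1940 − 2.1270 = 0.067 bits.

0.067 bits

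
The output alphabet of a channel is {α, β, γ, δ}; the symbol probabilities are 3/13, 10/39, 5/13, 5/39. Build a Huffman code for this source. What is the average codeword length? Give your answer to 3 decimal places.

Repeatedly combine the two least-probable nodes; the expected code length is the sum of the merged weights.
merge 5/39 + 3/13 → 14/39
merge 10/39 + 14/39 → 8/13
merge 5/13 + 8/13 → 1
L = 14/39 + 8/13 + 1 = 77/39 ≈ 1.974 bits/symbol.

1.974 bits/symbol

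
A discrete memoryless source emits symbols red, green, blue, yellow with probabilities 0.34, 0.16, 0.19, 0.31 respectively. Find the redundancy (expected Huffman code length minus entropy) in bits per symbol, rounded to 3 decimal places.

0.069 bits

Entropy H = −Σ p log₂ p ≈ 1.9312 bits.
Huffman merges: 4/25+19/100→7/20; 31/100+17/50→13/20; 7/20+13/20→1. L = 2 ≈ 2.0000.
L − H = 2.0000 − 1.9312 = 0.069 bits.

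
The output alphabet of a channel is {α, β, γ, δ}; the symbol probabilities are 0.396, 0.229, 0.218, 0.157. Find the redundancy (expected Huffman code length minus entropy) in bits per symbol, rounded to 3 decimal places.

0.064 bits

Entropy H = −Σ p log₂ p ≈ 1.9147 bits.
Huffman merges: 157/1000+109/500→3/8; 229/1000+3/8→151/250; 99/250+151/250→1. L = 1979/1000 ≈ 1.9790.
L − H = 1.9790 − 1.9147 = 0.064 bits.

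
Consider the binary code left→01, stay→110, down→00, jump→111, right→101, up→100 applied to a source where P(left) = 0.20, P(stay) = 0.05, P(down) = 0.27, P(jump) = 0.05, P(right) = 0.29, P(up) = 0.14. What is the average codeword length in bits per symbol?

2.53 bits/symbol

L̄ = Σ pᵢ·ℓᵢ = 0.20·2 + 0.05·3 + 0.27·2 + 0.05·3 + 0.29·3 + 0.14·3 = 2.53 bits/symbol.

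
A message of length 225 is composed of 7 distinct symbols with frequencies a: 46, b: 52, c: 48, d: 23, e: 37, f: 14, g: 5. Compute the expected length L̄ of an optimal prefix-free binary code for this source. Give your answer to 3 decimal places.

2.622 bits/symbol

Probabilities are the counts divided by 225.
Repeatedly combine the two least-probable nodes; the expected code length is the sum of the merged weights.
merge 1/45 + 14/225 → 19/225
merge 19/225 + 23/225 → 14/75
merge 37/225 + 14/75 → 79/225
merge 46/225 + 16/75 → 94/225
merge 52/225 + 79/225 → 131/225
merge 94/225 + 131/225 → 1
L = 19/225 + 14/75 + 79/225 + 94/225 + 131/225 + 1 = 118/45 ≈ 2.622 bits/symbol.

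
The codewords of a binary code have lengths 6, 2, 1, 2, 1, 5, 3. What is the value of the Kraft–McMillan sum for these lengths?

1.671875

With common denominator 2^6 = 64: Σ 2^(−ℓᵢ) = 1/64 + 16/64 + 32/64 + 16/64 + 32/64 + 2/64 + 8/64 = 107/64 = 1.671875.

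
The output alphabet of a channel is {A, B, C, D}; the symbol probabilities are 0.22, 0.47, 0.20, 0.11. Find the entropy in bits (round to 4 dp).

H = −Σ pᵢ log₂ pᵢ.
−0.22·log₂(0.22) = 0.4806
−0.47·log₂(0.47) = 0.5120
−0.20·log₂(0.20) = 0.4644
−0.11·log₂(0.11) = 0.3503
Sum ≈ 1.8072 → 1.8072 bits.

1.8072 bits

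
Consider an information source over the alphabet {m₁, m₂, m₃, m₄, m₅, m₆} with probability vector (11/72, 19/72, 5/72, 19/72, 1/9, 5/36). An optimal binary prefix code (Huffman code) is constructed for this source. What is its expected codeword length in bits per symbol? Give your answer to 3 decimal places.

2.472 bits/symbol

Repeatedly combine the two least-probable nodes; the expected code length is the sum of the merged weights.
merge 5/72 + 1/9 → 13/72
merge 5/36 + 11/72 → 7/24
merge 13/72 + 19/72 → 4/9
merge 19/72 + 7/24 → 5/9
merge 4/9 + 5/9 → 1
L = 13/72 + 7/24 + 4/9 + 5/9 + 1 = 89/36 ≈ 2.472 bits/symbol.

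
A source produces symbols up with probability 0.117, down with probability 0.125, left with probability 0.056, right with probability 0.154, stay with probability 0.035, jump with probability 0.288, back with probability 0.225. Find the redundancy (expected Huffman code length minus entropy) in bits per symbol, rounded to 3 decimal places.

0.022 bits

Entropy H = −Σ p log₂ p ≈ 2.5564 bits.
Huffman merges: 7/200+7/125→91/1000; 91/1000+117/1000→26/125; 1/8+77/500→279/1000; 26/125+9/40→433/1000; 279/1000+36/125→567/1000; 433/1000+567/1000→1. L = 1289/500 ≈ 2.5780.
L − H = 2.5780 − 2.5564 = 0.022 bits.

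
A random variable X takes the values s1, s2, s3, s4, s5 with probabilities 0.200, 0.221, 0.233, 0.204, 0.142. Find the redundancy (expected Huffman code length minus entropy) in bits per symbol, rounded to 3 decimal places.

0.039 bits

Entropy H = −Σ p log₂ p ≈ 2.3031 bits.
Huffman merges: 71/500+1/5→171/500; 51/250+221/1000→17/40; 233/1000+171/500→23/40; 17/40+23/40→1. L = 1171/500 ≈ 2.3420.
L − H = 2.3420 − 2.3031 = 0.039 bits.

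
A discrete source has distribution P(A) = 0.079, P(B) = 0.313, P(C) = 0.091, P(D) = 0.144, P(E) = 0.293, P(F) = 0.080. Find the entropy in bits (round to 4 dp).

H = −Σ pᵢ log₂ pᵢ.
−0.079·log₂(0.079) = 0.2893
−0.313·log₂(0.313) = 0.5245
−0.091·log₂(0.091) = 0.3147
−0.144·log₂(0.144) = 0.4026
−0.293·log₂(0.293) = 0.5189
−0.080·log₂(0.080) = 0.2915
Sum ≈ 2.3415 → 2.3415 bits.

2.3415 bits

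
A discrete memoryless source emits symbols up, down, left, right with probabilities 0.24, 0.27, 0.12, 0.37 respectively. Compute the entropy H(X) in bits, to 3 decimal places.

1.902 bits

H = −Σ pᵢ log₂ pᵢ.
−0.24·log₂(0.24) = 0.4941
−0.27·log₂(0.27) = 0.5100
−0.12·log₂(0.12) = 0.3671
−0.37·log₂(0.37) = 0.5307
Sum ≈ 1.9020 → 1.902 bits.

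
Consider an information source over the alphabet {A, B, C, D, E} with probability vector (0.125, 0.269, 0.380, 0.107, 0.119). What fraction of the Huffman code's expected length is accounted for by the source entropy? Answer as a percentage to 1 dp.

Entropy H = −Σ p log₂ p ≈ 2.1255 bits.
Huffman merges: 107/1000+119/1000→113/500; 1/8+113/500→351/1000; 269/1000+351/1000→31/50; 19/50+31/50→1. L = 2197/1000 ≈ 2.1970.
Efficiency = H/L = 2.1255/2.1970 = 96.7%.

96.7%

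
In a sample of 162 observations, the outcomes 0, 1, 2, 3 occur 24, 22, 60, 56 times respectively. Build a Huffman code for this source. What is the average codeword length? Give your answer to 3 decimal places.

1.914 bits/symbol

Probabilities are the counts divided by 162.
Repeatedly combine the two least-probable nodes; the expected code length is the sum of the merged weights.
merge 11/81 + 4/27 → 23/81
merge 23/81 + 28/81 → 17/27
merge 10/27 + 17/27 → 1
L = 23/81 + 17/27 + 1 = 155/81 ≈ 1.914 bits/symbol.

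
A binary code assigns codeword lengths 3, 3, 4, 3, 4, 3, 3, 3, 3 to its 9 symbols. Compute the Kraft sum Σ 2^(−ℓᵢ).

With common denominator 2^4 = 16: Σ 2^(−ℓᵢ) = 2/16 + 2/16 + 1/16 + 2/16 + 1/16 + 2/16 + 2/16 + 2/16 + 2/16 = 16/16 = 1.

1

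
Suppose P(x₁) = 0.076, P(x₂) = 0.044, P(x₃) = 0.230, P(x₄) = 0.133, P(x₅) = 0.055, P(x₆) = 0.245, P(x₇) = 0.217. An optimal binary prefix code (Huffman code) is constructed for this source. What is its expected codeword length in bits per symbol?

2.582 bits/symbol

Repeatedly combine the two least-probable nodes; the expected code length is the sum of the merged weights.
merge 11/250 + 11/200 → 99/1000
merge 19/250 + 99/1000 → 7/40
merge 133/1000 + 7/40 → 77/250
merge 217/1000 + 23/100 → 447/1000
merge 49/200 + 77/250 → 553/1000
merge 447/1000 + 553/1000 → 1
L = 99/1000 + 7/40 + 77/250 + 447/1000 + 553/1000 + 1 = 1291/500 = 2.582 bits/symbol.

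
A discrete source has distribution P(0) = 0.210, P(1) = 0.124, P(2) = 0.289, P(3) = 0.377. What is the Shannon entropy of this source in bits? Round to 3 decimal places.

H = −Σ pᵢ log₂ pᵢ.
−0.210·log₂(0.210) = 0.4728
−0.124·log₂(0.124) = 0.3734
−0.289·log₂(0.289) = 0.5176
−0.377·log₂(0.377) = 0.5306
Sum ≈ 1.8944 → 1.894 bits.

1.894 bits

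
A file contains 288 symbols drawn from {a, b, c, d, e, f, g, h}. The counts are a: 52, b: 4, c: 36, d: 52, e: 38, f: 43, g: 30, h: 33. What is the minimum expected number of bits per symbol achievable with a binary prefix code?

Probabilities are the counts divided by 288.
Repeatedly combine the two least-probable nodes; the expected code length is the sum of the merged weights.
merge 1/72 + 5/48 → 17/144
merge 11/96 + 17/144 → 67/288
merge 1/8 + 19/144 → 37/144
merge 43/288 + 13/72 → 95/288
merge 13/72 + 67/288 → 119/288
merge 37/144 + 95/288 → 169/288
merge 119/288 + 169/288 → 1
L = 17/144 + 67/288 + 37/144 + 95/288 + 119/288 + 169/288 + 1 = 47/16 = 2.9375 bits/symbol.

2.9375 bits/symbol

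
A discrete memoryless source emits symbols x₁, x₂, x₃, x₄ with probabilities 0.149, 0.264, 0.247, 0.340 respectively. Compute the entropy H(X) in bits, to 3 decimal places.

1.944 bits

H = −Σ pᵢ log₂ pᵢ.
−0.149·log₂(0.149) = 0.4092
−0.264·log₂(0.264) = 0.5072
−0.247·log₂(0.247) = 0.4983
−0.340·log₂(0.340) = 0.5292
Sum ≈ 1.9440 → 1.944 bits.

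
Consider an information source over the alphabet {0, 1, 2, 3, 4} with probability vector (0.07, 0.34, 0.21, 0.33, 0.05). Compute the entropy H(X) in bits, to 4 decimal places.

H = −Σ pᵢ log₂ pᵢ.
−0.07·log₂(0.07) = 0.2686
−0.34·log₂(0.34) = 0.5292
−0.21·log₂(0.21) = 0.4728
−0.33·log₂(0.33) = 0.5278
−0.05·log₂(0.05) = 0.2161
Sum ≈ 2.0145 → 2.0145 bits.

2.0145 bits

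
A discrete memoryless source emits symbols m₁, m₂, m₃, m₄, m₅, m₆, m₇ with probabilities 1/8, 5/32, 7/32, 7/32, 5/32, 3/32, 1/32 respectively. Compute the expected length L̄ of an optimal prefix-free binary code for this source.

2.6875 bits/symbol

Repeatedly combine the two least-probable nodes; the expected code length is the sum of the merged weights.
merge 1/32 + 3/32 → 1/8
merge 1/8 + 1/8 → 1/4
merge 5/32 + 5/32 → 5/16
merge 7/32 + 7/32 → 7/16
merge 1/4 + 5/16 → 9/16
merge 7/16 + 9/16 → 1
L = 1/8 + 1/4 + 5/16 + 7/16 + 9/16 + 1 = 43/16 = 2.6875 bits/symbol.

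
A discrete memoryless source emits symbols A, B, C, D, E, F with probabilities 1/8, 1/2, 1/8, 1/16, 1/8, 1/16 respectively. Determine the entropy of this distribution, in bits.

Each probability is a power of 1/2, so log₂(1/p) is an integer.
H = Σ p·log₂(1/p) = 1/8·3 + 1/2·1 + 1/8·3 + 1/16·4 + 1/8·3 + 1/16·4 = 2.125 bits.

2.125 bits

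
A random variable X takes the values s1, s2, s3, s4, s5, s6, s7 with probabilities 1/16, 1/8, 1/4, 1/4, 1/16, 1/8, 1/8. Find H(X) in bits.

Each probability is a power of 1/2, so log₂(1/p) is an integer.
H = Σ p·log₂(1/p) = 1/16·4 + 1/8·3 + 1/4·2 + 1/4·2 + 1/16·4 + 1/8·3 + 1/8·3 = 2.625 bits.

2.625 bits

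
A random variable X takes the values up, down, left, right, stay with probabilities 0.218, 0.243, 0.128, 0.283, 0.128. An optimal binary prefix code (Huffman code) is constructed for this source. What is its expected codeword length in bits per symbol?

2.256 bits/symbol

Repeatedly combine the two least-probable nodes; the expected code length is the sum of the merged weights.
merge 16/125 + 16/125 → 32/125
merge 109/500 + 243/1000 → 461/1000
merge 32/125 + 283/1000 → 539/1000
merge 461/1000 + 539/1000 → 1
L = 32/125 + 461/1000 + 539/1000 + 1 = 282/125 = 2.256 bits/symbol.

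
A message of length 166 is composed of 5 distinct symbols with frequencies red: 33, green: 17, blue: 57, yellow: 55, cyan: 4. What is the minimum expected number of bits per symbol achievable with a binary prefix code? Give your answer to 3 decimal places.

Probabilities are the counts divided by 166.
Repeatedly combine the two least-probable nodes; the expected code length is the sum of the merged weights.
merge 2/83 + 17/166 → 21/166
merge 21/166 + 33/166 → 27/83
merge 27/83 + 55/166 → 109/166
merge 57/166 + 109/166 → 1
L = 21/166 + 27/83 + 109/166 + 1 = 175/83 ≈ 2.108 bits/symbol.

2.108 bits/symbol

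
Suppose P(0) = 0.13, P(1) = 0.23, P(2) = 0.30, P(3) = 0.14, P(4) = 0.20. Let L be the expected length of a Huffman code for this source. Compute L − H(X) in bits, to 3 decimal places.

0.017 bits

Entropy H = −Σ p log₂ p ≈ 2.2529 bits.
Huffman merges: 13/100+7/50→27/100; 1/5+23/100→43/100; 27/100+3/10→57/100; 43/100+57/100→1. L = 227/100 ≈ 2.2700.
L − H = 2.2700 − 2.2529 = 0.017 bits.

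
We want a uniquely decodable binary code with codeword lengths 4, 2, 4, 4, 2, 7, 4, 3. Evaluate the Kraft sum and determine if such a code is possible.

With common denominator 2^7 = 128: Σ 2^(−ℓᵢ) = 8/128 + 32/128 + 8/128 + 8/128 + 32/128 + 1/128 + 8/128 + 16/128 = 113/128 = 0.8828125.
Kraft's inequality requires Σ ≤ 1; here Σ = 0.8828125 ≤ 1, so such a prefix code exists.

0.8828125; yes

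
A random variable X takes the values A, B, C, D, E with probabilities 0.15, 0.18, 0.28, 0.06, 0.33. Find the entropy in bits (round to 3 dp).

2.141 bits

H = −Σ pᵢ log₂ pᵢ.
−0.15·log₂(0.15) = 0.4105
−0.18·log₂(0.18) = 0.4453
−0.28·log₂(0.28) = 0.5142
−0.06·log₂(0.06) = 0.2435
−0.33·log₂(0.33) = 0.5278
Sum ≈ 2.1414 → 2.141 bits.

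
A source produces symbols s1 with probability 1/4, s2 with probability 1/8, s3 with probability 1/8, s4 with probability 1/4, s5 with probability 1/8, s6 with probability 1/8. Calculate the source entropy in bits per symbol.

2.5 bits

Each probability is a power of 1/2, so log₂(1/p) is an integer.
H = Σ p·log₂(1/p) = 1/4·2 + 1/8·3 + 1/8·3 + 1/4·2 + 1/8·3 + 1/8·3 = 2.5 bits.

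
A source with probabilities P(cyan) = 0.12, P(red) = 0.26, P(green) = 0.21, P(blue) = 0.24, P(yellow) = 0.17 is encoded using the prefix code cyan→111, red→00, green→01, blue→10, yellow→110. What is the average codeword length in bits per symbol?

2.29 bits/symbol

L̄ = Σ pᵢ·ℓᵢ = 0.12·3 + 0.26·2 + 0.21·2 + 0.24·2 + 0.17·3 = 2.29 bits/symbol.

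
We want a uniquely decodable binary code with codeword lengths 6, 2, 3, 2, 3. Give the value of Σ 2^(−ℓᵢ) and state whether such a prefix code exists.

With common denominator 2^6 = 64: Σ 2^(−ℓᵢ) = 1/64 + 16/64 + 8/64 + 16/64 + 8/64 = 49/64 = 0.765625.
Kraft's inequality requires Σ ≤ 1; here Σ = 0.765625 ≤ 1, so such a prefix code exists.

0.765625; yes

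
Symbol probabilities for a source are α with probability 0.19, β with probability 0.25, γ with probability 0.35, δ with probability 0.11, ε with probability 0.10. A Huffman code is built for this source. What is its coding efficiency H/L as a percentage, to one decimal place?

98.1%

Entropy H = −Σ p log₂ p ≈ 2.1678 bits.
Huffman merges: 1/10+11/100→21/100; 19/100+21/100→2/5; 1/4+7/20→3/5; 2/5+3/5→1. L = 221/100 ≈ 2.2100.
Efficiency = H/L = 2.1678/2.2100 = 98.1%.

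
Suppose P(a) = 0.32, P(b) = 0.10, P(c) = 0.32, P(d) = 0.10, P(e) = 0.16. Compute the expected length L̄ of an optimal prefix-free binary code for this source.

2.2 bits/symbol

Repeatedly combine the two least-probable nodes; the expected code length is the sum of the merged weights.
merge 1/10 + 1/10 → 1/5
merge 4/25 + 1/5 → 9/25
merge 8/25 + 8/25 → 16/25
merge 9/25 + 16/25 → 1
L = 1/5 + 9/25 + 16/25 + 1 = 11/5 = 2.2 bits/symbol.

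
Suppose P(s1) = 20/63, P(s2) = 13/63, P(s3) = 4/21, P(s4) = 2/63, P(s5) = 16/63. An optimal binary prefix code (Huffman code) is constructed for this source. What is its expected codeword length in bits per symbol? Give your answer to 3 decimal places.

Repeatedly combine the two least-probable nodes; the expected code length is the sum of the merged weights.
merge 2/63 + 4/21 → 2/9
merge 13/63 + 2/9 → 3/7
merge 16/63 + 20/63 → 4/7
merge 3/7 + 4/7 → 1
L = 2/9 + 3/7 + 4/7 + 1 = 20/9 ≈ 2.222 bits/symbol.

2.222 bits/symbol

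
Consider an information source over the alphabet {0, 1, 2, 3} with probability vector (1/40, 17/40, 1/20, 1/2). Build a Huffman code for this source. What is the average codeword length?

Repeatedly combine the two least-probable nodes; the expected code length is the sum of the merged weights.
merge 1/40 + 1/20 → 3/40
merge 3/40 + 17/40 → 1/2
merge 1/2 + 1/2 → 1
L = 3/40 + 1/2 + 1 = 63/40 = 1.575 bits/symbol.

1.575 bits/symbol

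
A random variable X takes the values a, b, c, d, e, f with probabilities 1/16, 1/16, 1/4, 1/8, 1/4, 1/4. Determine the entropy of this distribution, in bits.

Each probability is a power of 1/2, so log₂(1/p) is an integer.
H = Σ p·log₂(1/p) = 1/16·4 + 1/16·4 + 1/4·2 + 1/8·3 + 1/4·2 + 1/4·2 = 2.375 bits.

2.375 bits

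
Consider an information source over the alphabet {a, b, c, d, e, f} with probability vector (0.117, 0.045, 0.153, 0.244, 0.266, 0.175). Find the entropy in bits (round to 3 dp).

H = −Σ pᵢ log₂ pᵢ.
−0.117·log₂(0.117) = 0.3622
−0.045·log₂(0.045) = 0.2013
−0.153·log₂(0.153) = 0.4144
−0.244·log₂(0.244) = 0.4966
−0.266·log₂(0.266) = 0.5082
−0.175·log₂(0.175) = 0.4401
Sum ≈ 2.4227 → 2.423 bits.

2.423 bits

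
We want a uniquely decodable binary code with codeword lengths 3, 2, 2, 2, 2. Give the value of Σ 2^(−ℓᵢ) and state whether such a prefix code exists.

1.125; no

With common denominator 2^3 = 8: Σ 2^(−ℓᵢ) = 1/8 + 2/8 + 2/8 + 2/8 + 2/8 = 9/8 = 1.125.
Kraft's inequality requires Σ ≤ 1; here Σ = 1.125 > 1, so no such prefix code exists.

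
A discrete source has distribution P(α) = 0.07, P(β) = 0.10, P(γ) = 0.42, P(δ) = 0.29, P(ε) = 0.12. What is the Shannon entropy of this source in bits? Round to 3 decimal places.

H = −Σ pᵢ log₂ pᵢ.
−0.07·log₂(0.07) = 0.2686
−0.10·log₂(0.10) = 0.3322
−0.42·log₂(0.42) = 0.5256
−0.29·log₂(0.29) = 0.5179
−0.12·log₂(0.12) = 0.3671
Sum ≈ 2.0114 → 2.011 bits.

2.011 bits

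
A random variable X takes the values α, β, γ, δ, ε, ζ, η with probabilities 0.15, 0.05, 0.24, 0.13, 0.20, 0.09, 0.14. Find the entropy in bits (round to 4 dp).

2.6776 bits

H = −Σ pᵢ log₂ pᵢ.
−0.15·log₂(0.15) = 0.4105
−0.05·log₂(0.05) = 0.2161
−0.24·log₂(0.24) = 0.4941
−0.13·log₂(0.13) = 0.3826
−0.20·log₂(0.20) = 0.4644
−0.09·log₂(0.09) = 0.3127
−0.14·log₂(0.14) = 0.3971
Sum ≈ 2.6776 → 2.6776 bits.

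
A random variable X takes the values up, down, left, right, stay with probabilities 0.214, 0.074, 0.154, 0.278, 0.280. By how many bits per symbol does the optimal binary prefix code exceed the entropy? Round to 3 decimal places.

Entropy H = −Σ p log₂ p ≈ 2.1973 bits.
Huffman merges: 37/500+77/500→57/250; 107/500+57/250→221/500; 139/500+7/25→279/500; 221/500+279/500→1. L = 557/250 ≈ 2.2280.
L − H = 2.2280 − 2.1973 = 0.031 bits.

0.031 bits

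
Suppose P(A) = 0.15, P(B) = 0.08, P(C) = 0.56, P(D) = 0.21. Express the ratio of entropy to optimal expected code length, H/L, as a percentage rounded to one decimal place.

98.4%

Entropy H = −Σ p log₂ p ≈ 1.6433 bits.
Huffman merges: 2/25+3/20→23/100; 21/100+23/100→11/25; 11/25+14/25→1. L = 167/100 ≈ 1.6700.
Efficiency = H/L = 1.6433/1.6700 = 98.4%.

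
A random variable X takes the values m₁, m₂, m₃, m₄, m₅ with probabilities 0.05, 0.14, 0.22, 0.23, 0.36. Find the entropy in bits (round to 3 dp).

2.112 bits

H = −Σ pᵢ log₂ pᵢ.
−0.05·log₂(0.05) = 0.2161
−0.14·log₂(0.14) = 0.3971
−0.22·log₂(0.22) = 0.4806
−0.23·log₂(0.23) = 0.4877
−0.36·log₂(0.36) = 0.5306
Sum ≈ 2.1121 → 2.112 bits.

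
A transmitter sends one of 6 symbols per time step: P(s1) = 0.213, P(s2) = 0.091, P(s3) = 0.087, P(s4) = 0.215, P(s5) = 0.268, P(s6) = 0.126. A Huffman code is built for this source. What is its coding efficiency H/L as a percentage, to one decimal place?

Entropy H = −Σ p log₂ p ≈ 2.4588 bits.
Huffman merges: 87/1000+91/1000→89/500; 63/500+89/500→38/125; 213/1000+43/200→107/250; 67/250+38/125→143/250; 107/250+143/250→1. L = 1241/500 ≈ 2.4820.
Efficiency = H/L = 2.4588/2.4820 = 99.1%.

99.1%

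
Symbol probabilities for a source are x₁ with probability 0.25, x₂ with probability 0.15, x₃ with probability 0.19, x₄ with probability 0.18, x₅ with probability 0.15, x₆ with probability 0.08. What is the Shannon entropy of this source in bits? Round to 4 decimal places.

H = −Σ pᵢ log₂ pᵢ.
−0.25·log₂(0.25) = 0.5000
−0.15·log₂(0.15) = 0.4105
−0.19·log₂(0.19) = 0.4552
−0.18·log₂(0.18) = 0.4453
−0.15·log₂(0.15) = 0.4105
−0.08·log₂(0.08) = 0.2915
Sum ≈ 2.5131 → 2.5131 bits.

2.5131 bits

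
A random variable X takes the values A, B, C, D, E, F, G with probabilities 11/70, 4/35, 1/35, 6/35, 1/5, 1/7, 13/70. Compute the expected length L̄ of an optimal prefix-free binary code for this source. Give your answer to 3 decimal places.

2.757 bits/symbol

Repeatedly combine the two least-probable nodes; the expected code length is the sum of the merged weights.
merge 1/35 + 4/35 → 1/7
merge 1/7 + 1/7 → 2/7
merge 11/70 + 6/35 → 23/70
merge 13/70 + 1/5 → 27/70
merge 2/7 + 23/70 → 43/70
merge 27/70 + 43/70 → 1
L = 1/7 + 2/7 + 23/70 + 27/70 + 43/70 + 1 = 193/70 ≈ 2.757 bits/symbol.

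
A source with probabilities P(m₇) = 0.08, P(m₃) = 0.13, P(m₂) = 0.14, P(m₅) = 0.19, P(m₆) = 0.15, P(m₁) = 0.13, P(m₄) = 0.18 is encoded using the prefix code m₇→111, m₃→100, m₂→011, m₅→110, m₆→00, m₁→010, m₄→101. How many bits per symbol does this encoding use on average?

L̄ = Σ pᵢ·ℓᵢ = 0.08·3 + 0.13·3 + 0.14·3 + 0.19·3 + 0.15·2 + 0.13·3 + 0.18·3 = 2.85 bits/symbol.

2.85 bits/symbol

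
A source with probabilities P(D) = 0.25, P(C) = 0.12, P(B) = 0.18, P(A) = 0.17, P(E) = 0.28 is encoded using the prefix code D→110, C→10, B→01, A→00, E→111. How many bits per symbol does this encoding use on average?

L̄ = Σ pᵢ·ℓᵢ = 0.25·3 + 0.12·2 + 0.18·2 + 0.17·2 + 0.28·3 = 2.53 bits/symbol.

2.53 bits/symbol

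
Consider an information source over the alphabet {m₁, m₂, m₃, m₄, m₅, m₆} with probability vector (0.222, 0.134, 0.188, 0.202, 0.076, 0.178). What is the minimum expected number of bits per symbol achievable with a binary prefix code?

Repeatedly combine the two least-probable nodes; the expected code length is the sum of the merged weights.
merge 19/250 + 67/500 → 21/100
merge 89/500 + 47/250 → 183/500
merge 101/500 + 21/100 → 103/250
merge 111/500 + 183/500 → 147/250
merge 103/250 + 147/250 → 1
L = 21/100 + 183/500 + 103/250 + 147/250 + 1 = 322/125 = 2.576 bits/symbol.

2.576 bits/symbol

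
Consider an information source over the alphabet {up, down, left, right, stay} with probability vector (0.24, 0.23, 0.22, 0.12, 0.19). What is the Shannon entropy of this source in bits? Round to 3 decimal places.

H = −Σ pᵢ log₂ pᵢ.
−0.24·log₂(0.24) = 0.4941
−0.23·log₂(0.23) = 0.4877
−0.22·log₂(0.22) = 0.4806
−0.12·log₂(0.12) = 0.3671
−0.19·log₂(0.19) = 0.4552
Sum ≈ 2.2847 → 2.285 bits.

2.285 bits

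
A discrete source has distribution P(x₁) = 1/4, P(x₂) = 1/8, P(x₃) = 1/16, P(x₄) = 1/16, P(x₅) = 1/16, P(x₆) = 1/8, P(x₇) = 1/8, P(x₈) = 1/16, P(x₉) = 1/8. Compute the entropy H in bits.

3 bits

Each probability is a power of 1/2, so log₂(1/p) is an integer.
H = Σ p·log₂(1/p) = 1/4·2 + 1/8·3 + 1/16·4 + 1/16·4 + 1/16·4 + 1/8·3 + 1/8·3 + 1/16·4 + 1/8·3 = 3 bits.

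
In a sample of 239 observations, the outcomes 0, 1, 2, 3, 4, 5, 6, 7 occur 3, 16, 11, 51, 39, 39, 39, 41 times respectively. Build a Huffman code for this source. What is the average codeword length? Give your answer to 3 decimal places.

2.799 bits/symbol

Probabilities are the counts divided by 239.
Repeatedly combine the two least-probable nodes; the expected code length is the sum of the merged weights.
merge 3/239 + 11/239 → 14/239
merge 14/239 + 16/239 → 30/239
merge 30/239 + 39/239 → 69/239
merge 39/239 + 39/239 → 78/239
merge 41/239 + 51/239 → 92/239
merge 69/239 + 78/239 → 147/239
merge 92/239 + 147/239 → 1
L = 14/239 + 30/239 + 69/239 + 78/239 + 92/239 + 147/239 + 1 = 669/239 ≈ 2.799 bits/symbol.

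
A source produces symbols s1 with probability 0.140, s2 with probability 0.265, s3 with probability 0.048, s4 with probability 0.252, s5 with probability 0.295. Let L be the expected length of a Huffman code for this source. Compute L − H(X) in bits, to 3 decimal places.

Entropy H = −Σ p log₂ p ≈ 2.1358 bits.
Huffman merges: 6/125+7/50→47/250; 47/250+63/250→11/25; 53/200+59/200→14/25; 11/25+14/25→1. L = 547/250 ≈ 2.1880.
L − H = 2.1880 − 2.1358 = 0.052 bits.

0.052 bits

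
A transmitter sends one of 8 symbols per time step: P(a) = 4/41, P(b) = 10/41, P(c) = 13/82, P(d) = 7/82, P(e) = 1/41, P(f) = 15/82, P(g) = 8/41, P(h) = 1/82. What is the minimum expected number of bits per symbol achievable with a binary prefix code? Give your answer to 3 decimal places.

Repeatedly combine the two least-probable nodes; the expected code length is the sum of the merged weights.
merge 1/82 + 1/41 → 3/82
merge 3/82 + 7/82 → 5/41
merge 4/41 + 5/41 → 9/41
merge 13/82 + 15/82 → 14/41
merge 8/41 + 9/41 → 17/41
merge 10/41 + 14/41 → 24/41
merge 17/41 + 24/41 → 1
L = 3/82 + 5/41 + 9/41 + 14/41 + 17/41 + 24/41 + 1 = 223/82 ≈ 2.720 bits/symbol.

2.720 bits/symbol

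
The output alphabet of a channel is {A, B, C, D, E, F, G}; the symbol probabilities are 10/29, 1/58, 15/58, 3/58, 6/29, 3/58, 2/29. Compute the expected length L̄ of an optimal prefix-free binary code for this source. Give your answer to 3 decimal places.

Repeatedly combine the two least-probable nodes; the expected code length is the sum of the merged weights.
merge 1/58 + 3/58 → 2/29
merge 3/58 + 2/29 → 7/58
merge 2/29 + 7/58 → 11/58
merge 11/58 + 6/29 → 23/58
merge 15/58 + 10/29 → 35/58
merge 23/58 + 35/58 → 1
L = 2/29 + 7/58 + 11/58 + 23/58 + 35/58 + 1 = 69/29 ≈ 2.379 bits/symbol.

2.379 bits/symbol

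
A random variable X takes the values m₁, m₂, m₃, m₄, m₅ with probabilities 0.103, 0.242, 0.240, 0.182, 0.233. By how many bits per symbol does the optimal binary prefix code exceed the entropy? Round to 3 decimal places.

Entropy H = −Σ p log₂ p ≈ 2.2643 bits.
Huffman merges: 103/1000+91/500→57/200; 233/1000+6/25→473/1000; 121/500+57/200→527/1000; 473/1000+527/1000→1. L = 457/200 ≈ 2.2850.
L − H = 2.2850 − 2.2643 = 0.021 bits.

0.021 bits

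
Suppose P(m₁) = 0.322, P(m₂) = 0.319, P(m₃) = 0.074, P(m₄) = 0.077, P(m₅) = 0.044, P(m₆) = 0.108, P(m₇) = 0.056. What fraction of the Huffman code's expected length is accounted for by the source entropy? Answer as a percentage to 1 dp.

97.3%

Entropy H = −Σ p log₂ p ≈ 2.3930 bits.
Huffman merges: 11/250+7/125→1/10; 37/500+77/1000→151/1000; 1/10+27/250→26/125; 151/1000+26/125→359/1000; 319/1000+161/500→641/1000; 359/1000+641/1000→1. L = 2459/1000 ≈ 2.4590.
Efficiency = H/L = 2.3930/2.4590 = 97.3%.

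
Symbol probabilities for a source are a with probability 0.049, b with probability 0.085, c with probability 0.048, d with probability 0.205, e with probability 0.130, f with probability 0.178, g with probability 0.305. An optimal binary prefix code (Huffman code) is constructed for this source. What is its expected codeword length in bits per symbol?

Repeatedly combine the two least-probable nodes; the expected code length is the sum of the merged weights.
merge 6/125 + 49/1000 → 97/1000
merge 17/200 + 97/1000 → 91/500
merge 13/100 + 89/500 → 77/250
merge 91/500 + 41/200 → 387/1000
merge 61/200 + 77/250 → 613/1000
merge 387/1000 + 613/1000 → 1
L = 97/1000 + 91/500 + 77/250 + 387/1000 + 613/1000 + 1 = 2587/1000 = 2.587 bits/symbol.

2.587 bits/symbol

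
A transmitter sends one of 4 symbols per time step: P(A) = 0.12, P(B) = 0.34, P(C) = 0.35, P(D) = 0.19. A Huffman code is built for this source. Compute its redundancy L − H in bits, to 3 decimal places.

0.078 bits

Entropy H = −Σ p log₂ p ≈ 1.8816 bits.
Huffman merges: 3/25+19/100→31/100; 31/100+17/50→13/20; 7/20+13/20→1. L = 49/25 ≈ 1.9600.
L − H = 1.9600 − 1.8816 = 0.078 bits.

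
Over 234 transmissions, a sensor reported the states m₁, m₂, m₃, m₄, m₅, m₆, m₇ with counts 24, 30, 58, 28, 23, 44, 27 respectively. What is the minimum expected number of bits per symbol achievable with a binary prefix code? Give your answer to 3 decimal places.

Probabilities are the counts divided by 234.
Repeatedly combine the two least-probable nodes; the expected code length is the sum of the merged weights.
merge 23/234 + 4/39 → 47/234
merge 3/26 + 14/117 → 55/234
merge 5/39 + 22/117 → 37/117
merge 47/234 + 55/234 → 17/39
merge 29/117 + 37/117 → 22/39
merge 17/39 + 22/39 → 1
L = 47/234 + 55/234 + 37/117 + 17/39 + 22/39 + 1 = 322/117 ≈ 2.752 bits/symbol.

2.752 bits/symbol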